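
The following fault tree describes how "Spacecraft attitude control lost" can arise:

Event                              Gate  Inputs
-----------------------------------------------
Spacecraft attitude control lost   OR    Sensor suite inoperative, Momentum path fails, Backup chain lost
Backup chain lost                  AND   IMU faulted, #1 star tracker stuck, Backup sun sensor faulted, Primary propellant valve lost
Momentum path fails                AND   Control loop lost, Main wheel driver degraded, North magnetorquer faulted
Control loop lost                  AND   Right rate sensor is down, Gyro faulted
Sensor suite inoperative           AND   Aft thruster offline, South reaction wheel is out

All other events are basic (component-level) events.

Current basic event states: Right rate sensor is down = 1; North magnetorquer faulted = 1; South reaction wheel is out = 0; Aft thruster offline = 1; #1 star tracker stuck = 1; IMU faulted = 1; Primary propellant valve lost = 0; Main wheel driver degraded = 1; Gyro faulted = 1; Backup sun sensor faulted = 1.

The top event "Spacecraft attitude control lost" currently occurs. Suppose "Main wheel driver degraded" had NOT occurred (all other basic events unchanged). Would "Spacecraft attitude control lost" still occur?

No

Counterfactual: set "Main wheel driver degraded" to not occurred.
Sensor suite inoperative [AND]: Aft thruster offline=occurs, South reaction wheel is out=not → not all inputs occur → does not occur.
Control loop lost [AND]: Right rate sensor is down=occurs, Gyro faulted=occurs → all inputs occur → occurs.
Momentum path fails [AND]: Control loop lost=occurs, Main wheel driver degraded=not, North magnetorquer faulted=occurs → not all inputs occur → does not occur.
Backup chain lost [AND]: IMU faulted=occurs, #1 star tracker stuck=occurs, Backup sun sensor faulted=occurs, Primary propellant valve lost=not → not all inputs occur → does not occur.
Spacecraft attitude control lost [OR]: Sensor suite inoperative=not, Momentum path fails=not, Backup chain lost=not → no input occurs → does not occur.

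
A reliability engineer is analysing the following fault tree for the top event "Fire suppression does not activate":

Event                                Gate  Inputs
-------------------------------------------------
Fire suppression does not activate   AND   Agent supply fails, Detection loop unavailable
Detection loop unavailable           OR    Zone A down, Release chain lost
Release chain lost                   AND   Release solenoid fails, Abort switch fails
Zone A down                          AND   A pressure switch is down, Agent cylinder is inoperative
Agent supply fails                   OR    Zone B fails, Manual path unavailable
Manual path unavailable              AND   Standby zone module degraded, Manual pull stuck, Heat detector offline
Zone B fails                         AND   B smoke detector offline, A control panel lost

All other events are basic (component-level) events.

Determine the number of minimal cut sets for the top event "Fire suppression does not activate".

Zone B fails [AND]: one cut set from each child combined → 1 × 1 = 1 cut set(s).
Manual path unavailable [AND]: one cut set from each child combined → 1 × 1 × 1 = 1 cut set(s).
Agent supply fails [OR]: union of children's cut sets → 2 cut set(s).
Zone A down [AND]: one cut set from each child combined → 1 × 1 = 1 cut set(s).
Release chain lost [AND]: one cut set from each child combined → 1 × 1 = 1 cut set(s).
Detection loop unavailable [OR]: union of children's cut sets → 2 cut set(s).
Fire suppression does not activate [AND]: one cut set from each child combined → 2 × 2 = 4 cut set(s).
Minimal cut sets: {A control panel lost, A pressure switch is down, Agent cylinder is inoperative, B smoke detector offline}; {A control panel lost, Abort switch fails, B smoke detector offline, Release solenoid fails}; {A pressure switch is down, Agent cylinder is inoperative, Heat detector offline, Manual pull stuck, Standby zone module degraded}; {Abort switch fails, Heat detector offline, Manual pull stuck, Release solenoid fails, Standby zone module degraded}.

4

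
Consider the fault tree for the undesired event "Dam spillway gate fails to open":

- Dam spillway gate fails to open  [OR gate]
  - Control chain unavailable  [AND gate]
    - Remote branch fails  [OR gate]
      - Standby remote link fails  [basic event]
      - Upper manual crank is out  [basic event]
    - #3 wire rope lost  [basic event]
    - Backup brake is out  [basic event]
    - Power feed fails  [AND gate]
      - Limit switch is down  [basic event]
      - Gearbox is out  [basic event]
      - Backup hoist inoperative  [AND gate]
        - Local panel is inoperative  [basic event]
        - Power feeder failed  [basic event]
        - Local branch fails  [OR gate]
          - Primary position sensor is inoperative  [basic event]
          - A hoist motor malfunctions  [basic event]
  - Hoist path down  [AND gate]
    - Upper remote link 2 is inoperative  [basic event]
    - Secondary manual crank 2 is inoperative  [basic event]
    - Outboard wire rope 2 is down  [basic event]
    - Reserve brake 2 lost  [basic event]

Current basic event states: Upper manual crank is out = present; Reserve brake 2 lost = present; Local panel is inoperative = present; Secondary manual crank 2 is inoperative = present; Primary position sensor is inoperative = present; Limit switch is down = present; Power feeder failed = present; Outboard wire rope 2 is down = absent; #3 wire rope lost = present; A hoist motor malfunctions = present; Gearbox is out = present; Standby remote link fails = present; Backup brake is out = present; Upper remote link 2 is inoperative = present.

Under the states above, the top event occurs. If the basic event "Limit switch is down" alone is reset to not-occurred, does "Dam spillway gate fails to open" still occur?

No

Counterfactual: set "Limit switch is down" to not occurred.
Remote branch fails [OR]: Standby remote link fails=occurs, Upper manual crank is out=occurs → at least one input occurs → occurs.
Local branch fails [OR]: Primary position sensor is inoperative=occurs, A hoist motor malfunctions=occurs → at least one input occurs → occurs.
Backup hoist inoperative [AND]: Local panel is inoperative=occurs, Power feeder failed=occurs, Local branch fails=occurs → all inputs occur → occurs.
Power feed fails [AND]: Limit switch is down=not, Gearbox is out=occurs, Backup hoist inoperative=occurs → not all inputs occur → does not occur.
Control chain unavailable [AND]: Remote branch fails=occurs, #3 wire rope lost=occurs, Backup brake is out=occurs, Power feed fails=not → not all inputs occur → does not occur.
Hoist path down [AND]: Upper remote link 2 is inoperative=occurs, Secondary manual crank 2 is inoperative=occurs, Outboard wire rope 2 is down=not, Reserve brake 2 lost=occurs → not all inputs occur → does not occur.
Dam spillway gate fails to open [OR]: Control chain unavailable=not, Hoist path down=not → no input occurs → does not occur.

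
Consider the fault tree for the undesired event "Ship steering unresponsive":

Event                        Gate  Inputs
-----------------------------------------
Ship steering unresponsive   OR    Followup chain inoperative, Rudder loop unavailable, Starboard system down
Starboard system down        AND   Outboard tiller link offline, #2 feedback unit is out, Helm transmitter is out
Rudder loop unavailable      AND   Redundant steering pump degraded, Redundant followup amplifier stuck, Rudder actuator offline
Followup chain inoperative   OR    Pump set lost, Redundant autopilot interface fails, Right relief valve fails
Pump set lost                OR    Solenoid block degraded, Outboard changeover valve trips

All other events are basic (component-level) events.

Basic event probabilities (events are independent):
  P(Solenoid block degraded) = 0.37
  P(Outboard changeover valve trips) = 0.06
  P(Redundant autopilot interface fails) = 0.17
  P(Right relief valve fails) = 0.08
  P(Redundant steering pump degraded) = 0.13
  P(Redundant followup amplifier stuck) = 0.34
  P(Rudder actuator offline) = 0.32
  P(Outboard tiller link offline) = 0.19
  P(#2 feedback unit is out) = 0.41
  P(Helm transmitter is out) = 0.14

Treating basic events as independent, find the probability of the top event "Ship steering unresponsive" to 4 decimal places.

0.5591

P(Pump set lost) [OR] = 1 − (1−0.37) × (1−0.06) = 0.407800
P(Followup chain inoperative) [OR] = 1 − (1−0.407800) × (1−0.17) × (1−0.08) = 0.547796
P(Rudder loop unavailable) [AND] = 0.13 × 0.34 × 0.32 = 0.014144
P(Starboard system down) [AND] = 0.19 × 0.41 × 0.14 = 0.010906
P(Ship steering unresponsive) [OR] = 1 − (1−0.547796) × (1−0.014144) × (1−0.010906) = 0.559054
Rounded to 4 decimal places: P(Ship steering unresponsive) ≈ 0.5591.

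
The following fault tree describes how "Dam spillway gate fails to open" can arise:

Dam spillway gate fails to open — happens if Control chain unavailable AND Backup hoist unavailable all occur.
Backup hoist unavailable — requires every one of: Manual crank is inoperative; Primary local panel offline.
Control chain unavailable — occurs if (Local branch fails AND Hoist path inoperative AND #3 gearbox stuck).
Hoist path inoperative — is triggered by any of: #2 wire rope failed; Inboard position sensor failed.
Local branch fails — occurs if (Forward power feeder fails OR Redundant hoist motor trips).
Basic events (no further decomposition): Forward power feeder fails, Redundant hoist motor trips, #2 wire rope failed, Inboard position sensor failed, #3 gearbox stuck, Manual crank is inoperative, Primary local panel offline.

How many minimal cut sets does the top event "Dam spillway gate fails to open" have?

Local branch fails [OR]: union of children's cut sets → 2 cut set(s).
Hoist path inoperative [OR]: union of children's cut sets → 2 cut set(s).
Control chain unavailable [AND]: one cut set from each child combined → 2 × 2 × 1 = 4 cut set(s).
Backup hoist unavailable [AND]: one cut set from each child combined → 1 × 1 = 1 cut set(s).
Dam spillway gate fails to open [AND]: one cut set from each child combined → 4 × 1 = 4 cut set(s).
Minimal cut sets: {#2 wire rope failed, #3 gearbox stuck, Forward power feeder fails, Manual crank is inoperative, Primary local panel offline}; {#3 gearbox stuck, Forward power feeder fails, Inboard position sensor failed, Manual crank is inoperative, Primary local panel offline}; {#2 wire rope failed, #3 gearbox stuck, Manual crank is inoperative, Primary local panel offline, Redundant hoist motor trips}; {#3 gearbox stuck, Inboard position sensor failed, Manual crank is inoperative, Primary local panel offline, Redundant hoist motor trips}.

4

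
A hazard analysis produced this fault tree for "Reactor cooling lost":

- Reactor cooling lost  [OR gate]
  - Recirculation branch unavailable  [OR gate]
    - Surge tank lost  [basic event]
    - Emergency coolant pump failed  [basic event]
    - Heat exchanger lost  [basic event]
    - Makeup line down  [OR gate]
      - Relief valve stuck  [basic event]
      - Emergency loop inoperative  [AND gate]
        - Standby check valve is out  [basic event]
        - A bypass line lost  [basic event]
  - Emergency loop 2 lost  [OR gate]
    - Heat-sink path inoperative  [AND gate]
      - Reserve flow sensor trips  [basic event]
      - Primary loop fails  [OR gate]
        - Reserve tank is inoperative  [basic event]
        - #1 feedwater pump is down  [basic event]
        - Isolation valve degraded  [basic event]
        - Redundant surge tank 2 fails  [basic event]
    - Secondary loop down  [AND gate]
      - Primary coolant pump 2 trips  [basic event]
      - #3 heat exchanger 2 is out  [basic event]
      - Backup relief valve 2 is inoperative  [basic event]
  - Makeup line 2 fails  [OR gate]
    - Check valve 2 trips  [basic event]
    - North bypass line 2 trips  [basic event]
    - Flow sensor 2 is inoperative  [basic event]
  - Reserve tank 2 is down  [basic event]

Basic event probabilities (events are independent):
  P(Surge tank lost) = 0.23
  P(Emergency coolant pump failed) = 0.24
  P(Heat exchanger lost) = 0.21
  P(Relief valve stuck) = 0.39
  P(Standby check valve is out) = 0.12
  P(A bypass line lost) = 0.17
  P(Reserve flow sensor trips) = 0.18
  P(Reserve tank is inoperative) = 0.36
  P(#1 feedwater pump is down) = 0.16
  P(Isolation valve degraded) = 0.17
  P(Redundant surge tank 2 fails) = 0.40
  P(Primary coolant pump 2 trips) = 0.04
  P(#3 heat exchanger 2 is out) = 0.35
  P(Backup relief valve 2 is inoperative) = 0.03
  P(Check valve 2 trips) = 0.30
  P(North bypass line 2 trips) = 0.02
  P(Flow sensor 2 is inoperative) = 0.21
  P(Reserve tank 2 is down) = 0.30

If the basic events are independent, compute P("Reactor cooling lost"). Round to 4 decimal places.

P(Emergency loop inoperative) [AND] = 0.12 × 0.17 = 0.020400
P(Makeup line down) [OR] = 1 − (1−0.39) × (1−0.020400) = 0.402444
P(Recirculation branch unavailable) [OR] = 1 − (1−0.23) × (1−0.24) × (1−0.21) × (1−0.402444) = 0.723745
P(Primary loop fails) [OR] = 1 − (1−0.36) × (1−0.16) × (1−0.17) × (1−0.40) = 0.732275
P(Heat-sink path inoperative) [AND] = 0.18 × 0.732275 = 0.131810
P(Secondary loop down) [AND] = 0.04 × 0.35 × 0.03 = 0.000420
P(Emergency loop 2 lost) [OR] = 1 − (1−0.131810) × (1−0.000420) = 0.132175
P(Makeup line 2 fails) [OR] = 1 − (1−0.30) × (1−0.02) × (1−0.21) = 0.458060
P(Reactor cooling lost) [OR] = 1 − (1−0.723745) × (1−0.132175) × (1−0.458060) × (1−0.30) = 0.909052
Rounded to 4 decimal places: P(Reactor cooling lost) ≈ 0.9091.

0.9091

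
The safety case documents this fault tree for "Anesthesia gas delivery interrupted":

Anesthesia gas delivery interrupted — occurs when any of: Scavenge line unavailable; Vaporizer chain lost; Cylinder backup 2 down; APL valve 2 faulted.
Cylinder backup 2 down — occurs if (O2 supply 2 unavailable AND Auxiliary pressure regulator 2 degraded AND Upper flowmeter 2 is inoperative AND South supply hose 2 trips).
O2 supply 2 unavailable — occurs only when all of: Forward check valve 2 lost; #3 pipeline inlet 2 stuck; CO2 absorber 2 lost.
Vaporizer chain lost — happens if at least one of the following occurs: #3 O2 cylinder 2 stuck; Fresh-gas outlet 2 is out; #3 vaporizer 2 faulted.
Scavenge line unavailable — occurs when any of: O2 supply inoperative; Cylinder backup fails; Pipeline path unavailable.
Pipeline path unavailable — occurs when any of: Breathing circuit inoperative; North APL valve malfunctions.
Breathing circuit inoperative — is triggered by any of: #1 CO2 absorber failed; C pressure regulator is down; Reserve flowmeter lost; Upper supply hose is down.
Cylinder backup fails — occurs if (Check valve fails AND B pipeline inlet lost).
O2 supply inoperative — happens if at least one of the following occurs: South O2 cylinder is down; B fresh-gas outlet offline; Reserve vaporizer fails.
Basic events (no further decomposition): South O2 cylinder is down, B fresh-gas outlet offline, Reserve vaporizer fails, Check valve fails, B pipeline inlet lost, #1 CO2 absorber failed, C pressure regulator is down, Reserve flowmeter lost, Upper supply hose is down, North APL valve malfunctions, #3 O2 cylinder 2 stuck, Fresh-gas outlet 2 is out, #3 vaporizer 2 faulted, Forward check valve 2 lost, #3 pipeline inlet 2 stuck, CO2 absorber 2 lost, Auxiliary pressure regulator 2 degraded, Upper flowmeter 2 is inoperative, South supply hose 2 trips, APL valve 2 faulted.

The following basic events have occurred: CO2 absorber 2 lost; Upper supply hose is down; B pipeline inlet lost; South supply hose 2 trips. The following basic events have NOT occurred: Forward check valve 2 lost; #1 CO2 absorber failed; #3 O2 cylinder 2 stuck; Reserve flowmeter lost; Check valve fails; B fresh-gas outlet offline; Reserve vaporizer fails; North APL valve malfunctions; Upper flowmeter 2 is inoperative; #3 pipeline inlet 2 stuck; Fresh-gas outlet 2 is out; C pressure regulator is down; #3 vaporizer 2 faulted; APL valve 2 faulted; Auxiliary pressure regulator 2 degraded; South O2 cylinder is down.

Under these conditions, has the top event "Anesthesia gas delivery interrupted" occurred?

Yes

O2 supply inoperative [OR]: South O2 cylinder is down=not, B fresh-gas outlet offline=not, Reserve vaporizer fails=not → no input occurs → does not occur.
Cylinder backup fails [AND]: Check valve fails=not, B pipeline inlet lost=occurs → not all inputs occur → does not occur.
Breathing circuit inoperative [OR]: #1 CO2 absorber failed=not, C pressure regulator is down=not, Reserve flowmeter lost=not, Upper supply hose is down=occurs → at least one input occurs → occurs.
Pipeline path unavailable [OR]: Breathing circuit inoperative=occurs, North APL valve malfunctions=not → at least one input occurs → occurs.
Scavenge line unavailable [OR]: O2 supply inoperative=not, Cylinder backup fails=not, Pipeline path unavailable=occurs → at least one input occurs → occurs.
Vaporizer chain lost [OR]: #3 O2 cylinder 2 stuck=not, Fresh-gas outlet 2 is out=not, #3 vaporizer 2 faulted=not → no input occurs → does not occur.
O2 supply 2 unavailable [AND]: Forward check valve 2 lost=not, #3 pipeline inlet 2 stuck=not, CO2 absorber 2 lost=occurs → not all inputs occur → does not occur.
Cylinder backup 2 down [AND]: O2 supply 2 unavailable=not, Auxiliary pressure regulator 2 degraded=not, Upper flowmeter 2 is inoperative=not, South supply hose 2 trips=occurs → not all inputs occur → does not occur.
Anesthesia gas delivery interrupted [OR]: Scavenge line unavailable=occurs, Vaporizer chain lost=not, Cylinder backup 2 down=not, APL valve 2 faulted=not → at least one input occurs → occurs.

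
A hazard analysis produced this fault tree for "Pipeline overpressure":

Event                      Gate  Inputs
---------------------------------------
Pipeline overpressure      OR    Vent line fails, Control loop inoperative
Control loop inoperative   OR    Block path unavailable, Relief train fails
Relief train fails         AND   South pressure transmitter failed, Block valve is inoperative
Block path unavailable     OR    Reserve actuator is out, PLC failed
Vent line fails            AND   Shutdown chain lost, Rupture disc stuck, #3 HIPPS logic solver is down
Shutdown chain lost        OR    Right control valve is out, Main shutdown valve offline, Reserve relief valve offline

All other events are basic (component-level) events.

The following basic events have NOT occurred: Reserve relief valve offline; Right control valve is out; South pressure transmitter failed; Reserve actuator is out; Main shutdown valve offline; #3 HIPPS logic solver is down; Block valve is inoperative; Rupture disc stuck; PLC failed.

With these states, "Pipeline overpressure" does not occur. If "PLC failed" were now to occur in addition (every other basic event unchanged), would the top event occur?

Yes

Counterfactual: set "PLC failed" to occurred.
Shutdown chain lost [OR]: Right control valve is out=not, Main shutdown valve offline=not, Reserve relief valve offline=not → no input occurs → does not occur.
Vent line fails [AND]: Shutdown chain lost=not, Rupture disc stuck=not, #3 HIPPS logic solver is down=not → not all inputs occur → does not occur.
Block path unavailable [OR]: Reserve actuator is out=not, PLC failed=occurs → at least one input occurs → occurs.
Relief train fails [AND]: South pressure transmitter failed=not, Block valve is inoperative=not → not all inputs occur → does not occur.
Control loop inoperative [OR]: Block path unavailable=occurs, Relief train fails=not → at least one input occurs → occurs.
Pipeline overpressure [OR]: Vent line fails=not, Control loop inoperative=occurs → at least one input occurs → occurs.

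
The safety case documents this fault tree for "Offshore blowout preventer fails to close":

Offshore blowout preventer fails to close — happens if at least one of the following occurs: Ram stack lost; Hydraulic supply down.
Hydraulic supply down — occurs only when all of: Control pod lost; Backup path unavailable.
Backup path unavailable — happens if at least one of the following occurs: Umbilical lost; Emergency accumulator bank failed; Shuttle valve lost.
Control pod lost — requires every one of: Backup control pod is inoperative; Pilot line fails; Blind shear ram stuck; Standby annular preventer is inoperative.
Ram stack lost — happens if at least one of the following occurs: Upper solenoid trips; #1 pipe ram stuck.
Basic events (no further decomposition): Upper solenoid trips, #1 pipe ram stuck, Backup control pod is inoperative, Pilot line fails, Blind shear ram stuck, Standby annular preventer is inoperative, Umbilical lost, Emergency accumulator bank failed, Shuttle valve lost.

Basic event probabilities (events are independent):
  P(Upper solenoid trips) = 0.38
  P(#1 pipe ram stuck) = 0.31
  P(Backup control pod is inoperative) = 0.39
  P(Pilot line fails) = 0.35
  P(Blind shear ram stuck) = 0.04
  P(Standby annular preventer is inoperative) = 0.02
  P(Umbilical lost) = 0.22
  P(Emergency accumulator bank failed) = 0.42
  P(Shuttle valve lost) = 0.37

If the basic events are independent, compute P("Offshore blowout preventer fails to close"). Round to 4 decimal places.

0.5722

P(Ram stack lost) [OR] = 1 − (1−0.38) × (1−0.31) = 0.572200
P(Control pod lost) [AND] = 0.39 × 0.35 × 0.04 × 0.02 = 0.000109
P(Backup path unavailable) [OR] = 1 − (1−0.22) × (1−0.42) × (1−0.37) = 0.714988
P(Hydraulic supply down) [AND] = 0.000109 × 0.714988 = 0.000078
P(Offshore blowout preventer fails to close) [OR] = 1 − (1−0.572200) × (1−0.000078) = 0.572233
Rounded to 4 decimal places: P(Offshore blowout preventer fails to close) ≈ 0.5722.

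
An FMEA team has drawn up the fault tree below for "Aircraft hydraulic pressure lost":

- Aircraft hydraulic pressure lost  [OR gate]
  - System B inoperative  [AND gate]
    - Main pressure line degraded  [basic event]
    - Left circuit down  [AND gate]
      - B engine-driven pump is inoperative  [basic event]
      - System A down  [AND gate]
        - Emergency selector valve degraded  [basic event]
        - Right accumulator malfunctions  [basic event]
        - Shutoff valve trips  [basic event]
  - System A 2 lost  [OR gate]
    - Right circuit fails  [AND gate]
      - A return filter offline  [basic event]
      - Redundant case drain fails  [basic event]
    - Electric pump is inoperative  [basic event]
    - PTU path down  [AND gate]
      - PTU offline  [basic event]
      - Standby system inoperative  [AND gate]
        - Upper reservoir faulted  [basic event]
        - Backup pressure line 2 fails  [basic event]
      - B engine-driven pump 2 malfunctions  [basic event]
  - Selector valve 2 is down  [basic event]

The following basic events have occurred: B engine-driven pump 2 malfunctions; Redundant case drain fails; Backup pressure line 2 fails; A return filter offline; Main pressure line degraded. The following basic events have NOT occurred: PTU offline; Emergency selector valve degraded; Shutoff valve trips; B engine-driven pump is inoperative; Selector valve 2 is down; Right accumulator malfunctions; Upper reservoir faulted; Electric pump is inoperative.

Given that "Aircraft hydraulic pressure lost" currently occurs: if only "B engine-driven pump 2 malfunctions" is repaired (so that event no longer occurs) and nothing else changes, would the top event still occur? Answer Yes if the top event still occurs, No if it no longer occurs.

Counterfactual: set "B engine-driven pump 2 malfunctions" to not occurred.
System A down [AND]: Emergency selector valve degraded=not, Right accumulator malfunctions=not, Shutoff valve trips=not → not all inputs occur → does not occur.
Left circuit down [AND]: B engine-driven pump is inoperative=not, System A down=not → not all inputs occur → does not occur.
System B inoperative [AND]: Main pressure line degraded=occurs, Left circuit down=not → not all inputs occur → does not occur.
Right circuit fails [AND]: A return filter offline=occurs, Redundant case drain fails=occurs → all inputs occur → occurs.
Standby system inoperative [AND]: Upper reservoir faulted=not, Backup pressure line 2 fails=occurs → not all inputs occur → does not occur.
PTU path down [AND]: PTU offline=not, Standby system inoperative=not, B engine-driven pump 2 malfunctions=not → not all inputs occur → does not occur.
System A 2 lost [OR]: Right circuit fails=occurs, Electric pump is inoperative=not, PTU path down=not → at least one input occurs → occurs.
Aircraft hydraulic pressure lost [OR]: System B inoperative=not, System A 2 lost=occurs, Selector valve 2 is down=not → at least one input occurs → occurs.

Yes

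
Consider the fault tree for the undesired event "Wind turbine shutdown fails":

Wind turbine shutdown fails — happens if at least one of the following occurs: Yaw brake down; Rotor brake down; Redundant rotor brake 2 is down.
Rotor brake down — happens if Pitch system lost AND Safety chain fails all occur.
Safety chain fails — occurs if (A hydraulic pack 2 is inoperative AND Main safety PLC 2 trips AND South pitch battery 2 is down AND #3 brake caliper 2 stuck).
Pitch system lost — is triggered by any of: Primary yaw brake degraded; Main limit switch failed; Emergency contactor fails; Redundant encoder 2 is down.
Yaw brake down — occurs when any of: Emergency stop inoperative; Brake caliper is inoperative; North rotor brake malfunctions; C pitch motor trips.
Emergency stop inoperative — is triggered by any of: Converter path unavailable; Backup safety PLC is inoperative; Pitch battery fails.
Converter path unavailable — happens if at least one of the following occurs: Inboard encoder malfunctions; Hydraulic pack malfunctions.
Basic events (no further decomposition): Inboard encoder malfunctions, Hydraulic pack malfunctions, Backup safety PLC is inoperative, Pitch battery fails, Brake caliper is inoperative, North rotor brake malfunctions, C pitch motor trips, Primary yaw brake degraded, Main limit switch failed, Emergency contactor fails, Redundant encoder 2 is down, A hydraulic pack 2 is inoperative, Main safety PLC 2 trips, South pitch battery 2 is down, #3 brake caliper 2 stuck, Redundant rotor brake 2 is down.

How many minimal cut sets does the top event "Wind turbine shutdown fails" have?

12

Converter path unavailable [OR]: union of children's cut sets → 2 cut set(s).
Emergency stop inoperative [OR]: union of children's cut sets → 4 cut set(s).
Yaw brake down [OR]: union of children's cut sets → 7 cut set(s).
Pitch system lost [OR]: union of children's cut sets → 4 cut set(s).
Safety chain fails [AND]: one cut set from each child combined → 1 × 1 × 1 × 1 = 1 cut set(s).
Rotor brake down [AND]: one cut set from each child combined → 4 × 1 = 4 cut set(s).
Wind turbine shutdown fails [OR]: union of children's cut sets → 12 cut set(s).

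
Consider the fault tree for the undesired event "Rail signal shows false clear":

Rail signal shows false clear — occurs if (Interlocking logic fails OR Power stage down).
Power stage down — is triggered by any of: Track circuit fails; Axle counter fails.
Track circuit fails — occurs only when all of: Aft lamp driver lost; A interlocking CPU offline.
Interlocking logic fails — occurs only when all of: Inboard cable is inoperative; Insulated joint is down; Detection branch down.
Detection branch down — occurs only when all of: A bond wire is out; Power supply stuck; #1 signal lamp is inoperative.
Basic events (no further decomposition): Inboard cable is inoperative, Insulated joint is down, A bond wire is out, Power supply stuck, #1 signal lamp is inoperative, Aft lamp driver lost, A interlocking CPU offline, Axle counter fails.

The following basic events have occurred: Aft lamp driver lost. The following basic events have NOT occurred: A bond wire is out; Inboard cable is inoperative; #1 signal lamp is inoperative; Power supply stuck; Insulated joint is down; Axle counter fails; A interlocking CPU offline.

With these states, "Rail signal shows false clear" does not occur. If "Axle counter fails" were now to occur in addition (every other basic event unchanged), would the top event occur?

Counterfactual: set "Axle counter fails" to occurred.
Detection branch down [AND]: A bond wire is out=not, Power supply stuck=not, #1 signal lamp is inoperative=not → not all inputs occur → does not occur.
Interlocking logic fails [AND]: Inboard cable is inoperative=not, Insulated joint is down=not, Detection branch down=not → not all inputs occur → does not occur.
Track circuit fails [AND]: Aft lamp driver lost=occurs, A interlocking CPU offline=not → not all inputs occur → does not occur.
Power stage down [OR]: Track circuit fails=not, Axle counter fails=occurs → at least one input occurs → occurs.
Rail signal shows false clear [OR]: Interlocking logic fails=not, Power stage down=occurs → at least one input occurs → occurs.

Yes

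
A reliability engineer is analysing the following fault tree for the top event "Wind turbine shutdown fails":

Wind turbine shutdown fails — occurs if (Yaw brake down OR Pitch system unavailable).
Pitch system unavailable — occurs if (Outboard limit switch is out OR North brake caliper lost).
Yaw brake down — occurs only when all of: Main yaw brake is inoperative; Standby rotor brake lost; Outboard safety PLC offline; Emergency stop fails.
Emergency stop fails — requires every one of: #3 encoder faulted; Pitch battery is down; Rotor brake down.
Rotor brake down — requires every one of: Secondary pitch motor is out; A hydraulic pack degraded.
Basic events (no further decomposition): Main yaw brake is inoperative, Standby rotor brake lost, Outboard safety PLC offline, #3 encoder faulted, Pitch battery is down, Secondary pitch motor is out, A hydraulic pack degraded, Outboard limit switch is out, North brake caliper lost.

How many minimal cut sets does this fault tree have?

Rotor brake down [AND]: one cut set from each child combined → 1 × 1 = 1 cut set(s).
Emergency stop fails [AND]: one cut set from each child combined → 1 × 1 × 1 = 1 cut set(s).
Yaw brake down [AND]: one cut set from each child combined → 1 × 1 × 1 × 1 = 1 cut set(s).
Pitch system unavailable [OR]: union of children's cut sets → 2 cut set(s).
Wind turbine shutdown fails [OR]: union of children's cut sets → 3 cut set(s).
Minimal cut sets: {#3 encoder faulted, A hydraulic pack degraded, Main yaw brake is inoperative, Outboard safety PLC offline, Pitch battery is down, Secondary pitch motor is out, Standby rotor brake lost}; {Outboard limit switch is out}; {North brake caliper lost}.

3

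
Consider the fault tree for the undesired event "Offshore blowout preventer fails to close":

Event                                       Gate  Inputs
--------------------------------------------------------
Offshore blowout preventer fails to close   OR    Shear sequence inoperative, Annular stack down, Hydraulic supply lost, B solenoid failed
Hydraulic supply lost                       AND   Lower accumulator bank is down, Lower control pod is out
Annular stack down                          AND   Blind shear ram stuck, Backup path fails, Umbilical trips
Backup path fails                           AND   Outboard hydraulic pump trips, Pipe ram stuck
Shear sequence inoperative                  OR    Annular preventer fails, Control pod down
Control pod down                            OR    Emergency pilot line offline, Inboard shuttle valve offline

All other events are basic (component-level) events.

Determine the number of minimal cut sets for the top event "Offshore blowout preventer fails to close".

Control pod down [OR]: union of children's cut sets → 2 cut set(s).
Shear sequence inoperative [OR]: union of children's cut sets → 3 cut set(s).
Backup path fails [AND]: one cut set from each child combined → 1 × 1 = 1 cut set(s).
Annular stack down [AND]: one cut set from each child combined → 1 × 1 × 1 = 1 cut set(s).
Hydraulic supply lost [AND]: one cut set from each child combined → 1 × 1 = 1 cut set(s).
Offshore blowout preventer fails to close [OR]: union of children's cut sets → 6 cut set(s).
Minimal cut sets: {Annular preventer fails}; {Emergency pilot line offline}; {Inboard shuttle valve offline}; {Blind shear ram stuck, Outboard hydraulic pump trips, Pipe ram stuck, Umbilical trips}; {Lower accumulator bank is down, Lower control pod is out}; {B solenoid failed}.

6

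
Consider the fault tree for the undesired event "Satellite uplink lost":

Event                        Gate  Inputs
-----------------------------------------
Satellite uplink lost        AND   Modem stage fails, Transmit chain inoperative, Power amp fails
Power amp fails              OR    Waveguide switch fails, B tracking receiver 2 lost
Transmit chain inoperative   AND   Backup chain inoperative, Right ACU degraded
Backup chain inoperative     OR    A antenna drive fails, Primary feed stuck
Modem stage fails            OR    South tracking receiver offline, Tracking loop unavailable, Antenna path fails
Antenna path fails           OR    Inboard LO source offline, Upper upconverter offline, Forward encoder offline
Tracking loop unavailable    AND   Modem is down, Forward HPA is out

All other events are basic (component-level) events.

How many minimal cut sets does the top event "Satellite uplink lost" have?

Tracking loop unavailable [AND]: one cut set from each child combined → 1 × 1 = 1 cut set(s).
Antenna path fails [OR]: union of children's cut sets → 3 cut set(s).
Modem stage fails [OR]: union of children's cut sets → 5 cut set(s).
Backup chain inoperative [OR]: union of children's cut sets → 2 cut set(s).
Transmit chain inoperative [AND]: one cut set from each child combined → 2 × 1 = 2 cut set(s).
Power amp fails [OR]: union of children's cut sets → 2 cut set(s).
Satellite uplink lost [AND]: one cut set from each child combined → 5 × 2 × 2 = 20 cut set(s).

20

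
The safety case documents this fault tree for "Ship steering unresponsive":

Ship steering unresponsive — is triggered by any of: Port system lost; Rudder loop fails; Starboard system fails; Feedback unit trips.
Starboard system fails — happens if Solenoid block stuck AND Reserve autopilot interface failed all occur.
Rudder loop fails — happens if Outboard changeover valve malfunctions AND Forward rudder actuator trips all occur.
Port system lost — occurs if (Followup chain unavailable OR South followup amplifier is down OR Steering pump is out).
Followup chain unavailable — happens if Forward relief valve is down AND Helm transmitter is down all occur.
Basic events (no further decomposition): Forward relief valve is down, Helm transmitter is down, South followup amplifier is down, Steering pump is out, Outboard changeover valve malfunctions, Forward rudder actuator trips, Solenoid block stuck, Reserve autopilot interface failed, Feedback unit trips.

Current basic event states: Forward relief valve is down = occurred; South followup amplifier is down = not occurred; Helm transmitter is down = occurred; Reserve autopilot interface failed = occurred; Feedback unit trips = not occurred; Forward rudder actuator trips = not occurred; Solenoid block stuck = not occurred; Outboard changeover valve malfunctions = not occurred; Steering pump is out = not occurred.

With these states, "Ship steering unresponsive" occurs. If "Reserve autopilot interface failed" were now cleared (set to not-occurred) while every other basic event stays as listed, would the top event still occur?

Counterfactual: set "Reserve autopilot interface failed" to not occurred.
Followup chain unavailable [AND]: Forward relief valve is down=occurs, Helm transmitter is down=occurs → all inputs occur → occurs.
Port system lost [OR]: Followup chain unavailable=occurs, South followup amplifier is down=not, Steering pump is out=not → at least one input occurs → occurs.
Rudder loop fails [AND]: Outboard changeover valve malfunctions=not, Forward rudder actuator trips=not → not all inputs occur → does not occur.
Starboard system fails [AND]: Solenoid block stuck=not, Reserve autopilot interface failed=not → not all inputs occur → does not occur.
Ship steering unresponsive [OR]: Port system lost=occurs, Rudder loop fails=not, Starboard system fails=not, Feedback unit trips=not → at least one input occurs → occurs.

Yes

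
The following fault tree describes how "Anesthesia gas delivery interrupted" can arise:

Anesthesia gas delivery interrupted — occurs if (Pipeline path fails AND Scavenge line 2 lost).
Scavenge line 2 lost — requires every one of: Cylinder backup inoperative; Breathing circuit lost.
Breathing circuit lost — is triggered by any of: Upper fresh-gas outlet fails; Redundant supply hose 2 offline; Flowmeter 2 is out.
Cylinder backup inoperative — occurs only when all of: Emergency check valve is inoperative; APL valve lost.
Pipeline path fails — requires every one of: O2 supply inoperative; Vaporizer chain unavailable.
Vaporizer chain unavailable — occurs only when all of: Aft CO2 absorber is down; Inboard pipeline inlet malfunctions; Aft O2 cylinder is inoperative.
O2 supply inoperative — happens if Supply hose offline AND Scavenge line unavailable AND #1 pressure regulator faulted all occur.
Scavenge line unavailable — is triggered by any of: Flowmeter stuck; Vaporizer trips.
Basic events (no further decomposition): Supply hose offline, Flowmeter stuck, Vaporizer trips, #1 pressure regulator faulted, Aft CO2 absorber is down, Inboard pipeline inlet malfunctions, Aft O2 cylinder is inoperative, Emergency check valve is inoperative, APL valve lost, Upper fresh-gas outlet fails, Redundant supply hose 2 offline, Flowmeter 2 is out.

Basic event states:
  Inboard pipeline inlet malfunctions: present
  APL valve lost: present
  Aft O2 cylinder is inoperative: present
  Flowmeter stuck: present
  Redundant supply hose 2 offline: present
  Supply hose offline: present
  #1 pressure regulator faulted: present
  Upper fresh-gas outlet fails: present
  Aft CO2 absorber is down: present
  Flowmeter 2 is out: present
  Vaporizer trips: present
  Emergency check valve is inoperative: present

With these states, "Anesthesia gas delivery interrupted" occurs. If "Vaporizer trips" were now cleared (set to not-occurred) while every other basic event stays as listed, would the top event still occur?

Counterfactual: set "Vaporizer trips" to not occurred.
Scavenge line unavailable [OR]: Flowmeter stuck=occurs, Vaporizer trips=not → at least one input occurs → occurs.
O2 supply inoperative [AND]: Supply hose offline=occurs, Scavenge line unavailable=occurs, #1 pressure regulator faulted=occurs → all inputs occur → occurs.
Vaporizer chain unavailable [AND]: Aft CO2 absorber is down=occurs, Inboard pipeline inlet malfunctions=occurs, Aft O2 cylinder is inoperative=occurs → all inputs occur → occurs.
Pipeline path fails [AND]: O2 supply inoperative=occurs, Vaporizer chain unavailable=occurs → all inputs occur → occurs.
Cylinder backup inoperative [AND]: Emergency check valve is inoperative=occurs, APL valve lost=occurs → all inputs occur → occurs.
Breathing circuit lost [OR]: Upper fresh-gas outlet fails=occurs, Redundant supply hose 2 offline=occurs, Flowmeter 2 is out=occurs → at least one input occurs → occurs.
Scavenge line 2 lost [AND]: Cylinder backup inoperative=occurs, Breathing circuit lost=occurs → all inputs occur → occurs.
Anesthesia gas delivery interrupted [AND]: Pipeline path fails=occurs, Scavenge line 2 lost=occurs → all inputs occur → occurs.

Yes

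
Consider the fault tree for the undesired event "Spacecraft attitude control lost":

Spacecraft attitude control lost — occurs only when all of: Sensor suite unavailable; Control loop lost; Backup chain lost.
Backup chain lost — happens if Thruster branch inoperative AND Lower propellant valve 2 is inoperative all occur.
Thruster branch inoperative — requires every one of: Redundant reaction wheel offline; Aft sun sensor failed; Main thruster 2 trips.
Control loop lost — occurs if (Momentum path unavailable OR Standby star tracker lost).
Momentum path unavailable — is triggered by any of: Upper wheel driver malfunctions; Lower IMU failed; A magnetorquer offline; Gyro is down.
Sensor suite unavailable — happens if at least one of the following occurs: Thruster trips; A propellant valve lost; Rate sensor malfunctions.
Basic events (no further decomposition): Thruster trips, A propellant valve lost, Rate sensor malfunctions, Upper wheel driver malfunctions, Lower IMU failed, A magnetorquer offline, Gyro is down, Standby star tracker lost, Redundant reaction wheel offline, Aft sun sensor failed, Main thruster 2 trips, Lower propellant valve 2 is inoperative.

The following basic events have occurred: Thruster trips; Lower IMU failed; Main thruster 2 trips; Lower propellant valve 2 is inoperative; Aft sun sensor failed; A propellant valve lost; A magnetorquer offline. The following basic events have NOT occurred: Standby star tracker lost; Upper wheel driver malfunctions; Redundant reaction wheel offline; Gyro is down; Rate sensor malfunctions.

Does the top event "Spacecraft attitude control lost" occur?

No

Sensor suite unavailable [OR]: Thruster trips=occurs, A propellant valve lost=occurs, Rate sensor malfunctions=not → at least one input occurs → occurs.
Momentum path unavailable [OR]: Upper wheel driver malfunctions=not, Lower IMU failed=occurs, A magnetorquer offline=occurs, Gyro is down=not → at least one input occurs → occurs.
Control loop lost [OR]: Momentum path unavailable=occurs, Standby star tracker lost=not → at least one input occurs → occurs.
Thruster branch inoperative [AND]: Redundant reaction wheel offline=not, Aft sun sensor failed=occurs, Main thruster 2 trips=occurs → not all inputs occur → does not occur.
Backup chain lost [AND]: Thruster branch inoperative=not, Lower propellant valve 2 is inoperative=occurs → not all inputs occur → does not occur.
Spacecraft attitude control lost [AND]: Sensor suite unavailable=occurs, Control loop lost=occurs, Backup chain lost=not → not all inputs occur → does not occur.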